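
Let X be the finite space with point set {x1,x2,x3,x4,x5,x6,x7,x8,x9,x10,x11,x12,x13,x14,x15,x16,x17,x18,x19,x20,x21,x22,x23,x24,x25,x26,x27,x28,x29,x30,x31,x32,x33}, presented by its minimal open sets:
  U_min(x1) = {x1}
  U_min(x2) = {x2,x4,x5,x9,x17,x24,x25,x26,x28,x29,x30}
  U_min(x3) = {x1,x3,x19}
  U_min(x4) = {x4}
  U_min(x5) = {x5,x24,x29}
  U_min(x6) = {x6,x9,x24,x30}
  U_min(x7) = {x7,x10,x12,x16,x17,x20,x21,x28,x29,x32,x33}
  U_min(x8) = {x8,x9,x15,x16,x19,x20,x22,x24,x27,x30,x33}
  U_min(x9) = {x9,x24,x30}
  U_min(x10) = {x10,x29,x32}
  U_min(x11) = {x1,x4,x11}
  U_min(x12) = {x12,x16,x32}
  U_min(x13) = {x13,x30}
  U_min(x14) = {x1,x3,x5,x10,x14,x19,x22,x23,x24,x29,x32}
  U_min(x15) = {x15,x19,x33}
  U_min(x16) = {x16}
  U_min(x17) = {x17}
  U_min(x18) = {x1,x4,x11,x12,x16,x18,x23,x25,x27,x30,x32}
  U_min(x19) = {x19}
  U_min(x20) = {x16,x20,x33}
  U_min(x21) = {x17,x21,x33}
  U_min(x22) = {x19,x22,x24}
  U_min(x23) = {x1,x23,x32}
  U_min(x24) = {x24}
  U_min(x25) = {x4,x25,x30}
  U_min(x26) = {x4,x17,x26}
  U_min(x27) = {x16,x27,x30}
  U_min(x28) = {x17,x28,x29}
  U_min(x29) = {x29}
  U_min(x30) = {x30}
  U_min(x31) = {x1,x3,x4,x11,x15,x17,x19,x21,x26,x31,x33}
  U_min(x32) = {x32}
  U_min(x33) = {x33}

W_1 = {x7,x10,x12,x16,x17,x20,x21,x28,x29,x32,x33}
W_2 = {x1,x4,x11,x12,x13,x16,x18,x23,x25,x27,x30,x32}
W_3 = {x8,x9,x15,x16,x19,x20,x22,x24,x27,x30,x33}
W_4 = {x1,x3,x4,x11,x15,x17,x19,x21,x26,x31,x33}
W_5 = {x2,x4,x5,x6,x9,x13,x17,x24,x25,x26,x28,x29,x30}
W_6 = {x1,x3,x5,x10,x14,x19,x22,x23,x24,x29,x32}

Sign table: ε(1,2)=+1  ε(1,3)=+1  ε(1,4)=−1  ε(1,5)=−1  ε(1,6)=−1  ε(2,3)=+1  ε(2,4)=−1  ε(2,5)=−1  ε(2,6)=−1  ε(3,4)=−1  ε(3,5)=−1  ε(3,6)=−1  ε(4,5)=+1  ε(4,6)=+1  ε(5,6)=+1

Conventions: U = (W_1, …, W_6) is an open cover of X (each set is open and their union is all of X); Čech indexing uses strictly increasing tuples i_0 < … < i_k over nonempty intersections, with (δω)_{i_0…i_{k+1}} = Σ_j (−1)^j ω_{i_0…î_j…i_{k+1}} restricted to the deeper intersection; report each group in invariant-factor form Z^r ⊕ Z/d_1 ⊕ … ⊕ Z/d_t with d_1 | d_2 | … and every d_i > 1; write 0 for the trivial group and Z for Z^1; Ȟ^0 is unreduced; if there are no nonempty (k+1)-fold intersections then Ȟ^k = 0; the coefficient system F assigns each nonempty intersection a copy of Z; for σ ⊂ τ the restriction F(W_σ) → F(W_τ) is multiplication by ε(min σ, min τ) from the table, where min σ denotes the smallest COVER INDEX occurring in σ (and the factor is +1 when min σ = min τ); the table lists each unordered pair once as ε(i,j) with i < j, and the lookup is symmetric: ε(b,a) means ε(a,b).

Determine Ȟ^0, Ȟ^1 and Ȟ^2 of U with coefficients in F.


nerve of the cover:
  W12={x12,x16,x32} W13={x16,x20,x33} W14={x17,x21,x33} W15={x17,x28,x29} W16={x10,x29,x32} W23={x16,x27,x30} W24={x1,x4,x11} W25={x4,x13,x25,x30} W26={x1,x23,x32} W34={x15,x19,x33} W35={x9,x24,x30} W36={x19,x22,x24} W45={x4,x17,x26} W46={x1,x3,x19} W56={x5,x24,x29}
  W123={x16} W126={x32} W134={x33} W145={x17} W156={x29} W235={x30} W245={x4} W246={x1} W346={x19} W356={x24}
C dims 6,15,10; δ0: rk 5, SNF 1^5; δ1: rk 10, SNF 1^9·2
Ȟ^0 = (6 − 5) − 0 = 1, so Ȟ^0 ≅ Z
Ȟ^1 = (15 − 10) − 5 = 0, so Ȟ^1 ≅ 0
Ȟ^2 = (10 − 0) − 10 = 0 plus torsion [2], so Ȟ^2 ≅ Z/2

Ȟ^0 = Z,  Ȟ^1 = 0,  Ȟ^2 = Z/2


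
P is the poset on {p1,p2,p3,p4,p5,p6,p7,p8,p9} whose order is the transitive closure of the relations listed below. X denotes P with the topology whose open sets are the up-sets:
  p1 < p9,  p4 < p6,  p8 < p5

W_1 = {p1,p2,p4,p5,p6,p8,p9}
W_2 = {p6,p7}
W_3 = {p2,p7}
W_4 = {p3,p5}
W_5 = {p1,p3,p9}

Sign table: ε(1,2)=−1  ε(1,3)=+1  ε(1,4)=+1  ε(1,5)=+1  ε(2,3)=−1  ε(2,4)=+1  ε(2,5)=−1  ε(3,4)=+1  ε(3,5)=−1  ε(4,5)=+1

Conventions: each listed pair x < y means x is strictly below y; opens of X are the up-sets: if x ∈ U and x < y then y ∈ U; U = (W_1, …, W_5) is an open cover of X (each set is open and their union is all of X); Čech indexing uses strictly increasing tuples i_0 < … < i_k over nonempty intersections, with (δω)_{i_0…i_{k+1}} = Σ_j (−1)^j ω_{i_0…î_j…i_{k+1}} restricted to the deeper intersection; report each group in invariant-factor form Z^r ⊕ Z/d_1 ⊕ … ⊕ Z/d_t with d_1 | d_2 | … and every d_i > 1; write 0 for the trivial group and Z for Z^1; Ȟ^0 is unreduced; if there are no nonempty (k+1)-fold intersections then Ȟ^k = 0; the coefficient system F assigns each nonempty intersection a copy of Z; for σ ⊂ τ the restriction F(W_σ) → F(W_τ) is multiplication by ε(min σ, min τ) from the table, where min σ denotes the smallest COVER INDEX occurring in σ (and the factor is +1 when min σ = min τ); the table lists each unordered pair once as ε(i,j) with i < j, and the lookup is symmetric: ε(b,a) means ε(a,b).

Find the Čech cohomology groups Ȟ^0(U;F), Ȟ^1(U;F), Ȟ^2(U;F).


Ȟ^0 ≅ Z, Ȟ^1 ≅ Z^2 and Ȟ^2 ≅ 0

intersection data:
  W12={p6} W13={p2} W14={p5} W15={p1,p9} W23={p7} W45={p3}
C dims 5,6; δ0: rk 4, SNF 1^4
Ȟ^0 = (5 − 4) − 0 = 1, so Ȟ^0 ≅ Z
Ȟ^1 = (6 − 0) − 4 = 2, so Ȟ^1 ≅ Z^2
Ȟ^2 = (0 − 0) − 0 = 0, so Ȟ^2 ≅ 0


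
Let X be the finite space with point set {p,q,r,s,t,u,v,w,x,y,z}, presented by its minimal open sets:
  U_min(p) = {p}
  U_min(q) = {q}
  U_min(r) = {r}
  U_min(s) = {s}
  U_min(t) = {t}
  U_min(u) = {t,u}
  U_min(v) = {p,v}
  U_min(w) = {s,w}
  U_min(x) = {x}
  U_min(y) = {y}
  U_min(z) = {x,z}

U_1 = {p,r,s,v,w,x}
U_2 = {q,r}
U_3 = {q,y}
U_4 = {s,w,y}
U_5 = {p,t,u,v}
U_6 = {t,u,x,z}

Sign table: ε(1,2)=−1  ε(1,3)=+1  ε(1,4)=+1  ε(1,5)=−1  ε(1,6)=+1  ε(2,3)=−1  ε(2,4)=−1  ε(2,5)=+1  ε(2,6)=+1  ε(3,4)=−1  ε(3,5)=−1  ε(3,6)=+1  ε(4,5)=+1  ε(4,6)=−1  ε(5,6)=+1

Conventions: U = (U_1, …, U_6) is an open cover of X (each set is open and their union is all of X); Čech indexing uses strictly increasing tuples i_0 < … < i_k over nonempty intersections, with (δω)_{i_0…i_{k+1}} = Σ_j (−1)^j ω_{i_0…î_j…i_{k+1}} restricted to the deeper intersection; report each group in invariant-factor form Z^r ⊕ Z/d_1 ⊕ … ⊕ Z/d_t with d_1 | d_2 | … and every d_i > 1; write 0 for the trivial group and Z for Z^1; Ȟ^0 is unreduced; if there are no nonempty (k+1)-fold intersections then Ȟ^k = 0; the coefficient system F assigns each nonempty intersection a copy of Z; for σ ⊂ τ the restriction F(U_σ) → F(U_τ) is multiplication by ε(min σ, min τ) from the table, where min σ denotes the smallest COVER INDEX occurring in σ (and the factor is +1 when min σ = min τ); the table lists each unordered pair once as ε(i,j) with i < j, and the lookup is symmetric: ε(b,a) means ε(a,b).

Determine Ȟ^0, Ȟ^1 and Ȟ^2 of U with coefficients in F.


nonempty overlaps:
  U12={r} U14={s,w} U15={p,v} U16={x} U23={q} U34={y} U56={t,u}
C dims 6,7; δ0: rk 6, SNF 1^5·2
degree 0: 6−6−0 = 0 → Ȟ^0 ≅ 0
degree 1: 7−0−6 = 1 plus torsion [2] → Ȟ^1 ≅ Z ⊕ Z/2
degree 2: 0−0−0 = 0 → Ȟ^2 ≅ 0

Ȟ^0 = 0,  Ȟ^1 = Z ⊕ Z/2,  Ȟ^2 = 0


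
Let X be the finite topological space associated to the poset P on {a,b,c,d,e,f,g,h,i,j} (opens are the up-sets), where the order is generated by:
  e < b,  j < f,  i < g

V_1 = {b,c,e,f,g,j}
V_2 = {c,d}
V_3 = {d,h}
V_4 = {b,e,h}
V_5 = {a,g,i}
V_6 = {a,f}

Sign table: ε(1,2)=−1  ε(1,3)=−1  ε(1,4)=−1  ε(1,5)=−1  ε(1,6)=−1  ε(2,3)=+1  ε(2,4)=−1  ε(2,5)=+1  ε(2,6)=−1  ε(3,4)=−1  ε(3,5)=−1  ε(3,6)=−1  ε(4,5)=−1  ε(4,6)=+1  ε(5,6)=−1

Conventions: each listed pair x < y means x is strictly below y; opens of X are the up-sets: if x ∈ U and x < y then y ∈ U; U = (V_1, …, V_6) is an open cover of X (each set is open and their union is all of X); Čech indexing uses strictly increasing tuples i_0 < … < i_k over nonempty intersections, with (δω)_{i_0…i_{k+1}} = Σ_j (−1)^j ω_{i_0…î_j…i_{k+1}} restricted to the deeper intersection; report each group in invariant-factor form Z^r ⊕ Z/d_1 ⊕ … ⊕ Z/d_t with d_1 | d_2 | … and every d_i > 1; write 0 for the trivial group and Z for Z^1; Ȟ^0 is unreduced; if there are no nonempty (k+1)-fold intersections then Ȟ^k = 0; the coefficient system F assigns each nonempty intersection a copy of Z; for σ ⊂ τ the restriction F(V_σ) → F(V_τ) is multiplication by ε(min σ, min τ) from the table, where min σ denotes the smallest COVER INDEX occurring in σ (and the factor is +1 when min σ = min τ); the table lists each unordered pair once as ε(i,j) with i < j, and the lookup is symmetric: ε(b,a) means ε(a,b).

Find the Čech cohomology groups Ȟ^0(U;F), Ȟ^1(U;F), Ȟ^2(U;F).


Ȟ^0(U;F) ≅ 0,  Ȟ^1(U;F) ≅ Z ⊕ Z/2,  Ȟ^2(U;F) ≅ 0

cover nerve:
  V12={c} V14={b,e} V15={g} V16={f} V23={d} V34={h} V56={a}
C dims 6,7; δ0: rk 6, SNF 1^5·2
Ȟ^0: (6−6)−0=0 ⇒ 0
Ȟ^1: (7−0)−6=1 plus torsion [2] ⇒ Z ⊕ Z/2
Ȟ^2: (0−0)−0=0 ⇒ 0


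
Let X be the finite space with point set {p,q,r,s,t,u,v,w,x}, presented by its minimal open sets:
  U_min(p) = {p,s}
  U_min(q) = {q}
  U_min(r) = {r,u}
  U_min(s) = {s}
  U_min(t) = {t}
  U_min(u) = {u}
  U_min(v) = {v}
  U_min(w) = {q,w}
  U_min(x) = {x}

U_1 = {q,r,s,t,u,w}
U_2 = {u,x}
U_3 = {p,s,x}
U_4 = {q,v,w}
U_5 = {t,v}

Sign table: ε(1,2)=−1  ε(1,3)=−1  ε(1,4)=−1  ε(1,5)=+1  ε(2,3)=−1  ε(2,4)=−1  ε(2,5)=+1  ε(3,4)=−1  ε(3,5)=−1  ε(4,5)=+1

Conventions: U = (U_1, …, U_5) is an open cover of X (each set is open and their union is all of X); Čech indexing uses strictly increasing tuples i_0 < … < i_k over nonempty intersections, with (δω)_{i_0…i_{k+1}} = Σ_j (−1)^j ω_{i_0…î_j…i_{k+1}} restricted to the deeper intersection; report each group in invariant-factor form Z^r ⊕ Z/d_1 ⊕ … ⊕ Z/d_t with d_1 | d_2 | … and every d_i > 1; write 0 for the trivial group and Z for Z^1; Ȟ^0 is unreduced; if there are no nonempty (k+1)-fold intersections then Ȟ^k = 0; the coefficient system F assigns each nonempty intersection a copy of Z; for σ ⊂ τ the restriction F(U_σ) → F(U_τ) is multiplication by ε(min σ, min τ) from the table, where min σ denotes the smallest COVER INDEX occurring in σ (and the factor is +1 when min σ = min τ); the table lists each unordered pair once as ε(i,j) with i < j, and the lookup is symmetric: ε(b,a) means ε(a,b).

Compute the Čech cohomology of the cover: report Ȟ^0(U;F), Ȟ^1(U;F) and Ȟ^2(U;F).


nonempty intersections:
  U12={u} U13={s} U14={q,w} U15={t} U23={x} U45={v}
C dims 5,6; δ0: rk 5, SNF 1^4·2
Ȟ^0: (5−5)−0=0 ⇒ 0
Ȟ^1: (6−0)−5=1 plus torsion [2] ⇒ Z ⊕ Z/2
Ȟ^2: (0−0)−0=0 ⇒ 0

Ȟ^0(U;F) ≅ 0, Ȟ^1(U;F) ≅ Z ⊕ Z/2, Ȟ^2(U;F) ≅ 0


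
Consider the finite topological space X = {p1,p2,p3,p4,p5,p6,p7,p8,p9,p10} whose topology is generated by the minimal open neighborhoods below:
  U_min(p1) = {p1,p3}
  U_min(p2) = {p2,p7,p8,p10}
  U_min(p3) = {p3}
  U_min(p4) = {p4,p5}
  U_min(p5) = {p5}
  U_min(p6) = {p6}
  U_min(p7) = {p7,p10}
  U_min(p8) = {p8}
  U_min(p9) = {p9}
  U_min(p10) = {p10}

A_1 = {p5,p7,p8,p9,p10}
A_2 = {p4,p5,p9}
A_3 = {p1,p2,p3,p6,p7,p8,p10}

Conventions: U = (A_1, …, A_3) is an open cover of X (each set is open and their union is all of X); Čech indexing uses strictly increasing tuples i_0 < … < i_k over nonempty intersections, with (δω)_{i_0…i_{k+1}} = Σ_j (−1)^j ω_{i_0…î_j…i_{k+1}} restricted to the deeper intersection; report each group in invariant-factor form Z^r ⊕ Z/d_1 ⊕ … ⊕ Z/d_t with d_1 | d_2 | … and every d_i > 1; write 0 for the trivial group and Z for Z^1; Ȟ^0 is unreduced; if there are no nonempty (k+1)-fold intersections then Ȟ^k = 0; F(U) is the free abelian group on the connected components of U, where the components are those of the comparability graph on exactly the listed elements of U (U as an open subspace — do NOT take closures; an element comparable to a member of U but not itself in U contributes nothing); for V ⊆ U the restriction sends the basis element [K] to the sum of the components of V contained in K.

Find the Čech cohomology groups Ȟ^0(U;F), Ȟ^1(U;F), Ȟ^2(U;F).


Ȟ^0 ≅ Z^5, Ȟ^1 ≅ 0, Ȟ^2 ≅ 0

nonempty overlaps:
  A12={p5,p9} A13={p7,p8,p10}
components per intersection:
  A1: {p5} {p7,p10} {p8} {p9}
  A2: {p4,p5} {p9}
  A3: {p1,p3} {p2,p7,p8,p10} {p6}
  A12: {p5} {p9}
  A13: {p7,p10} {p8}
C dims 9,4; δ0: rk 4, SNF 1^4
degree 0: 9−4−0 = 5 → Ȟ^0 ≅ Z^5
degree 1: 4−0−4 = 0 → Ȟ^1 ≅ 0
degree 2: 0−0−0 = 0 → Ȟ^2 ≅ 0


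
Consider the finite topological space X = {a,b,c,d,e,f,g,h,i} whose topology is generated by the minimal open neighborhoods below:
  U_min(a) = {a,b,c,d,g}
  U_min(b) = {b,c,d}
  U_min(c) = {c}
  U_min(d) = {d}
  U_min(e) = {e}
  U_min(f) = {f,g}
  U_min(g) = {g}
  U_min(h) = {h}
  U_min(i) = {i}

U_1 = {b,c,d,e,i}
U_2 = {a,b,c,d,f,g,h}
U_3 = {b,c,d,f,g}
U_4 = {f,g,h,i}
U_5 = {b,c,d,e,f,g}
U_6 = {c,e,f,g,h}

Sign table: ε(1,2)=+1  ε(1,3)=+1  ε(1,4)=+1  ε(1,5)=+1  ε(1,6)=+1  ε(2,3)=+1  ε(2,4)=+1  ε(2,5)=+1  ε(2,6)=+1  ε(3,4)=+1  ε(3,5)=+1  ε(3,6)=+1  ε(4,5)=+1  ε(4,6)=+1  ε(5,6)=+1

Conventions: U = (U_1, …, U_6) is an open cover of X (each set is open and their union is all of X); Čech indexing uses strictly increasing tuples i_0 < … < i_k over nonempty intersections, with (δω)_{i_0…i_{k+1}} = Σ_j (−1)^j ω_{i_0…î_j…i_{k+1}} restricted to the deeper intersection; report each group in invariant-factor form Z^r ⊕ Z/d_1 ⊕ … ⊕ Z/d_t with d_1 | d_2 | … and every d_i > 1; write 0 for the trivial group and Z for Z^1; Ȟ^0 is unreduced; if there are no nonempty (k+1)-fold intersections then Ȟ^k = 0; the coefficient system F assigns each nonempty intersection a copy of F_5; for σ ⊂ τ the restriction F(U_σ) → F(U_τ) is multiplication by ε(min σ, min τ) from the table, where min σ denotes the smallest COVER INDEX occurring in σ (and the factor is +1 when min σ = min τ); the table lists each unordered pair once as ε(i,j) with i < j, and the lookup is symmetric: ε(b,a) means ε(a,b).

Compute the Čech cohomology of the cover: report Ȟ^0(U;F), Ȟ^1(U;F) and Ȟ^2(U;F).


intersection data:
  U12={b,c,d} U13={b,c,d} U14={i} U15={b,c,d,e} U16={c,e} U23={b,c,d,f,g} U24={f,g,h} U25={b,c,d,f,g} U26={c,f,g,h} U34={f,g} U35={b,c,d,f,g} U36={c,f,g} U45={f,g} U46={f,g,h} U56={c,e,f,g}
  U123={b,c,d} U125={b,c,d} U126={c} U135={b,c,d} U136={c} U156={c,e} U234={f,g} U235={b,c,d,f,g} U236={c,f,g} U245={f,g} U246={f,g,h} U256={c,f,g} U345={f,g} U346={f,g} U356={c,f,g} U456={f,g}
  U1235={b,c,d} U1236={c} U1256={c} U1356={c} U2345={f,g} U2346={f,g} U2356={c,f,g} U2456={f,g} U3456={f,g}
  U12356={c} U23456={f,g}
C dims 6,15,16,9; δ0: rk_F5 5; δ1: rk_F5 9; δ2: rk_F5 7
Ȟ^0 = (6 − 5) − 0 = 1, so Ȟ^0 ≅ Z/5
Ȟ^1 = (15 − 9) − 5 = 1, so Ȟ^1 ≅ Z/5
Ȟ^2 = (16 − 7) − 9 = 0, so Ȟ^2 ≅ 0

Ȟ^0 = Z/5, Ȟ^1 = Z/5 and Ȟ^2 = 0


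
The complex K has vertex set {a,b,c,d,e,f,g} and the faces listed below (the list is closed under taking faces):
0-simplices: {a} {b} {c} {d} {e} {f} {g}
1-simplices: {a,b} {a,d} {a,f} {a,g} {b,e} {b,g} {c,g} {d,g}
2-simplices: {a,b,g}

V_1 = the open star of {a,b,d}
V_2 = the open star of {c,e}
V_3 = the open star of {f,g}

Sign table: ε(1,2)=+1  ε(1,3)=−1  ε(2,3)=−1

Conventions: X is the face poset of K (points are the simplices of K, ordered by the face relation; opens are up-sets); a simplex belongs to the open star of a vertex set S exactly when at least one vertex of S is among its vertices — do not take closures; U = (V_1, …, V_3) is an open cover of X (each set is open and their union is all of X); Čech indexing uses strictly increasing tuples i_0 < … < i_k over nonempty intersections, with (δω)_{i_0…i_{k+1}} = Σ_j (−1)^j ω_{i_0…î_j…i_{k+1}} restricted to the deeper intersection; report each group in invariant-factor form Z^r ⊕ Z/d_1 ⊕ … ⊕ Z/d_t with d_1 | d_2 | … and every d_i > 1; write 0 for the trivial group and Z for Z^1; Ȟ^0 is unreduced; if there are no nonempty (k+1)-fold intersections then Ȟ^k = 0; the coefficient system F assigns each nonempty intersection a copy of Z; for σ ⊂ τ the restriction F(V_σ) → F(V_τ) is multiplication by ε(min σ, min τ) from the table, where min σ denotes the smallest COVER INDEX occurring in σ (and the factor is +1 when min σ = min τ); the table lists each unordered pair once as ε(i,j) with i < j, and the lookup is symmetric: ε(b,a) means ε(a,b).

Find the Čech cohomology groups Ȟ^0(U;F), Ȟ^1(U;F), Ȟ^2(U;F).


Ȟ^0 ≅ Z, Ȟ^1 ≅ Z and Ȟ^2 ≅ 0

nonempty intersections:
  V1={{a},{b},{d},{a,b},{a,d},{a,f},{a,g},{b,e},{b,g},{d,g},{a,b,g}} V2={{c},{e},{b,e},{c,g}} V3={{f},{g},{a,f},{a,g},{b,g},{c,g},{d,g},{a,b,g}}
  V12={{b,e}} V13={{a,f},{a,g},{b,g},{d,g},{a,b,g}} V23={{c,g}}
C dims 3,3; δ0: rk 2, SNF 1^2
Ȟ^0: (3−2)−0=1 ⇒ Z
Ȟ^1: (3−0)−2=1 ⇒ Z
Ȟ^2: (0−0)−0=0 ⇒ 0


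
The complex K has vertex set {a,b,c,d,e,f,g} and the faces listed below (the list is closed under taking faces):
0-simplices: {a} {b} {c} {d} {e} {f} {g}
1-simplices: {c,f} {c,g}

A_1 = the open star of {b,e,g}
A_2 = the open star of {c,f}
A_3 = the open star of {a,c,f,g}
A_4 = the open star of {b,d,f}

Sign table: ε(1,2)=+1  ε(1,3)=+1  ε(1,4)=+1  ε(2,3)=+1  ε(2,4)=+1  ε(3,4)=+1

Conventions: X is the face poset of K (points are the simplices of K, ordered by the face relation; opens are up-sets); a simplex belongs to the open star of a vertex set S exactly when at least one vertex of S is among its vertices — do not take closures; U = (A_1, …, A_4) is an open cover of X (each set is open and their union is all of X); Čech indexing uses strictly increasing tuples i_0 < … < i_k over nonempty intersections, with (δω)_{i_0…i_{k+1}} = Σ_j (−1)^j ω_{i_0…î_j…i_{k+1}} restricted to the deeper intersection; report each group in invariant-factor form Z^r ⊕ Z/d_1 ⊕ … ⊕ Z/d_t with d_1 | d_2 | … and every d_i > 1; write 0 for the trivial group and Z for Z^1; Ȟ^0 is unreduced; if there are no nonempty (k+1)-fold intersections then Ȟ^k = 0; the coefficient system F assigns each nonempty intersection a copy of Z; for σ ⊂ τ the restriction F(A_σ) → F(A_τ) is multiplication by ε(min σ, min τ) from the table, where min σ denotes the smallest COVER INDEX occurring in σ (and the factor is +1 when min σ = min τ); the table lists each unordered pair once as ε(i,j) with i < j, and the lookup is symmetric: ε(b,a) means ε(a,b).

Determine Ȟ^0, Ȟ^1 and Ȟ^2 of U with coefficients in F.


Ȟ^0 = Z, Ȟ^1 = Z, Ȟ^2 = 0

nerve of the cover:
  A1={{b},{e},{g},{c,g}} A2={{c},{f},{c,f},{c,g}} A3={{a},{c},{f},{g},{c,f},{c,g}} A4={{b},{d},{f},{c,f}}
  A12={{c,g}} A13={{g},{c,g}} A14={{b}} A23={{c},{f},{c,f},{c,g}} A24={{f},{c,f}} A34={{f},{c,f}}
  A123={{c,g}} A234={{f},{c,f}}
C dims 4,6,2; δ0: rk 3, SNF 1^3; δ1: rk 2, SNF 1^2
Ȟ^0 = (4 − 3) − 0 = 1, so Ȟ^0 ≅ Z
Ȟ^1 = (6 − 2) − 3 = 1, so Ȟ^1 ≅ Z
Ȟ^2 = (2 − 0) − 2 = 0, so Ȟ^2 ≅ 0


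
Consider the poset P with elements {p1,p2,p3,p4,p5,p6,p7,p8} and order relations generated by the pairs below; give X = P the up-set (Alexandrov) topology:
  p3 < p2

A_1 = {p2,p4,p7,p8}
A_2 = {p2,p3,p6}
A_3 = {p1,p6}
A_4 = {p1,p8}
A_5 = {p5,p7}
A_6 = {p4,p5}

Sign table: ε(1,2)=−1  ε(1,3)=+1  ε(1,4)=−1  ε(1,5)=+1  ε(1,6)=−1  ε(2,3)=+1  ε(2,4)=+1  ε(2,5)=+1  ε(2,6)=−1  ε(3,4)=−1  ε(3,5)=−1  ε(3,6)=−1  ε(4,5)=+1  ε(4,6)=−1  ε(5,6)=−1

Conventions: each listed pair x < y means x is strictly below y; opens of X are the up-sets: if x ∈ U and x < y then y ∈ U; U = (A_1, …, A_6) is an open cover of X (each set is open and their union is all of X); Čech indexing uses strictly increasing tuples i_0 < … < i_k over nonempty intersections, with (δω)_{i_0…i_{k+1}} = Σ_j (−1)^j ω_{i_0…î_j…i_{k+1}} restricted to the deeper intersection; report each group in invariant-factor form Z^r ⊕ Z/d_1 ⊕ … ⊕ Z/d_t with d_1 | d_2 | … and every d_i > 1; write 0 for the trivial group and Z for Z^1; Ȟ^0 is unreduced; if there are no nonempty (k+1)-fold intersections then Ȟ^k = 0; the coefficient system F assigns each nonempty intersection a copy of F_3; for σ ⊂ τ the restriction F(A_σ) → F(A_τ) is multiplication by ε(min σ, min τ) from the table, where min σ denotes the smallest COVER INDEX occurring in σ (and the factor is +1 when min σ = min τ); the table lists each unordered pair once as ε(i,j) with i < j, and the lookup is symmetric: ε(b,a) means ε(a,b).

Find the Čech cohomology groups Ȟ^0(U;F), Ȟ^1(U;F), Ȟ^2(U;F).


cover nerve:
  A12={p2} A14={p8} A15={p7} A16={p4} A23={p6} A34={p1} A56={p5}
C dims 6,7; δ0: rk_F3 6
Ȟ^0: (6−6)−0=0 ⇒ 0
Ȟ^1: (7−0)−6=1 ⇒ Z/3
Ȟ^2: (0−0)−0=0 ⇒ 0

Ȟ^0 = 0, Ȟ^1 = Z/3, Ȟ^2 = 0


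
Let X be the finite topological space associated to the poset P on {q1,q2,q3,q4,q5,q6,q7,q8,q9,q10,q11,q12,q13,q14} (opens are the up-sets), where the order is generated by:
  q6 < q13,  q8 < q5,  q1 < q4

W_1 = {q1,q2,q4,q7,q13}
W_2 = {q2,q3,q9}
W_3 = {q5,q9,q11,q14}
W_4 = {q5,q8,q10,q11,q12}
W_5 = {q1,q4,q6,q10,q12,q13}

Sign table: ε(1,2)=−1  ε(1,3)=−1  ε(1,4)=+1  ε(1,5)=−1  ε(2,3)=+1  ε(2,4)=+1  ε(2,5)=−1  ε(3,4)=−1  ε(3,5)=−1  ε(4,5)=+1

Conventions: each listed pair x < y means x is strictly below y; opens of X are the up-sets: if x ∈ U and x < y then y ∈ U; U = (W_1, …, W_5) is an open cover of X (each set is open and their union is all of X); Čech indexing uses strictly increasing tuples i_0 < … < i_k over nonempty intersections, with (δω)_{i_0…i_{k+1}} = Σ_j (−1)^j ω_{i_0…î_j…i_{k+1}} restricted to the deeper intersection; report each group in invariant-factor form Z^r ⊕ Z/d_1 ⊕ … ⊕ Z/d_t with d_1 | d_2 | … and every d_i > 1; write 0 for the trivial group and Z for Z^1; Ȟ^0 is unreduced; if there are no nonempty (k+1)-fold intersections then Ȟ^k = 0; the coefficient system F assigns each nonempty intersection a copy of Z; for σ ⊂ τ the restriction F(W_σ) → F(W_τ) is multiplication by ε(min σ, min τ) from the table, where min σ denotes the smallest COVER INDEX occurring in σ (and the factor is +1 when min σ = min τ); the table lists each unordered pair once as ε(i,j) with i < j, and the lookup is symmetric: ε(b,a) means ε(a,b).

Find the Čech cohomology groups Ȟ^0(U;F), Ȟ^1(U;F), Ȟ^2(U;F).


nonempty intersections:
  W12={q2} W15={q1,q4,q13} W23={q9} W34={q5,q11} W45={q10,q12}
C dims 5,5; δ0: rk 5, SNF 1^4·2
Ȟ^0: (5−5)−0=0 ⇒ 0
Ȟ^1: (5−0)−5=0 plus torsion [2] ⇒ Z/2
Ȟ^2: (0−0)−0=0 ⇒ 0

Ȟ^0 ≅ 0; Ȟ^1 ≅ Z/2; Ȟ^2 ≅ 0


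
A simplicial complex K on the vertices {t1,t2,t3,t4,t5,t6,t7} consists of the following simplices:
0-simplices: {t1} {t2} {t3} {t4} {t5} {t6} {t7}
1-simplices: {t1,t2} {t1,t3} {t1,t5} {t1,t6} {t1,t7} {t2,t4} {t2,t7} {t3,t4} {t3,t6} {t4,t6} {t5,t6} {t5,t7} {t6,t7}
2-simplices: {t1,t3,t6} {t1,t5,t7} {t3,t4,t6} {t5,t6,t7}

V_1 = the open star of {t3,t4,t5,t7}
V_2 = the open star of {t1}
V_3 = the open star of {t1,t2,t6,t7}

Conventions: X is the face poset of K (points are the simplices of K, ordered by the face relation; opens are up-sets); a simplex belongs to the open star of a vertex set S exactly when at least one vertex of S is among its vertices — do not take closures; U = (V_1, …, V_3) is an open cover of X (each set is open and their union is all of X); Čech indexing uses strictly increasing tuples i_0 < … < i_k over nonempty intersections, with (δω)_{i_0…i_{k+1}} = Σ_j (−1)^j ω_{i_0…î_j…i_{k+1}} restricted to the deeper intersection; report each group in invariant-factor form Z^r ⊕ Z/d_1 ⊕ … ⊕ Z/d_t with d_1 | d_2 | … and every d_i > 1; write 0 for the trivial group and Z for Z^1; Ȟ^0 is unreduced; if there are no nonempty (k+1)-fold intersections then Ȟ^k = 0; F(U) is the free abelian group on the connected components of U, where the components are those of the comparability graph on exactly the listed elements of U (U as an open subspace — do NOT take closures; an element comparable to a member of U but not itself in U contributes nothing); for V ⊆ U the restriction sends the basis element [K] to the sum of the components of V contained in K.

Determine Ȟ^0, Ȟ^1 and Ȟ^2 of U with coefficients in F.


Ȟ^0 ≅ Z,  Ȟ^1 ≅ Z,  Ȟ^2 ≅ 0

nerve of the cover:
  V1={{t3},{t4},{t5},{t7},{t1,t3},{t1,t5},{t1,t7},{t2,t4},{t2,t7},{t3,t4},{t3,t6},{t4,t6},{t5,t6},{t5,t7},{t6,t7},{t1,t3,t6},{t1,t5,t7},{t3,t4,t6},{t5,t6,t7}} V2={{t1},{t1,t2},{t1,t3},{t1,t5},{t1,t6},{t1,t7},{t1,t3,t6},{t1,t5,t7}} V3={{t1},{t2},{t6},{t7},{t1,t2},{t1,t3},{t1,t5},{t1,t6},{t1,t7},{t2,t4},{t2,t7},{t3,t6},{t4,t6},{t5,t6},{t5,t7},{t6,t7},{t1,t3,t6},{t1,t5,t7},{t3,t4,t6},{t5,t6,t7}}
  V12={{t1,t3},{t1,t5},{t1,t7},{t1,t3,t6},{t1,t5,t7}} V13={{t7},{t1,t3},{t1,t5},{t1,t7},{t2,t4},{t2,t7},{t3,t6},{t4,t6},{t5,t6},{t5,t7},{t6,t7},{t1,t3,t6},{t1,t5,t7},{t3,t4,t6},{t5,t6,t7}} V23={{t1},{t1,t2},{t1,t3},{t1,t5},{t1,t6},{t1,t7},{t1,t3,t6},{t1,t5,t7}}
  V123={{t1,t3},{t1,t5},{t1,t7},{t1,t3,t6},{t1,t5,t7}}
components per intersection:
  V1: {{t3},{t4},{t1,t3},{t2,t4},{t3,t4},{t3,t6},{t4,t6},{t1,t3,t6},{t3,t4,t6}} {{t5},{t7},{t1,t5},{t1,t7},{t2,t7},{t5,t6},{t5,t7},{t6,t7},{t1,t5,t7},{t5,t6,t7}}
  V2: {{t1},{t1,t2},{t1,t3},{t1,t5},{t1,t6},{t1,t7},{t1,t3,t6},{t1,t5,t7}}
  V3: {{t1},{t2},{t6},{t7},{t1,t2},{t1,t3},{t1,t5},{t1,t6},{t1,t7},{t2,t4},{t2,t7},{t3,t6},{t4,t6},{t5,t6},{t5,t7},{t6,t7},{t1,t3,t6},{t1,t5,t7},{t3,t4,t6},{t5,t6,t7}}
  V12: {{t1,t3},{t1,t3,t6}} {{t1,t5},{t1,t7},{t1,t5,t7}}
  V13: {{t7},{t1,t5},{t1,t7},{t2,t7},{t5,t6},{t5,t7},{t6,t7},{t1,t5,t7},{t5,t6,t7}} {{t1,t3},{t3,t6},{t4,t6},{t1,t3,t6},{t3,t4,t6}} {{t2,t4}}
  V23: {{t1},{t1,t2},{t1,t3},{t1,t5},{t1,t6},{t1,t7},{t1,t3,t6},{t1,t5,t7}}
  V123: {{t1,t3},{t1,t3,t6}} {{t1,t5},{t1,t7},{t1,t5,t7}}
C dims 4,6,2; δ0: rk 3, SNF 1^3; δ1: rk 2, SNF 1^2
Ȟ^0 = (4 − 3) − 0 = 1, so Ȟ^0 ≅ Z
Ȟ^1 = (6 − 2) − 3 = 1, so Ȟ^1 ≅ Z
Ȟ^2 = (2 − 0) − 2 = 0, so Ȟ^2 ≅ 0


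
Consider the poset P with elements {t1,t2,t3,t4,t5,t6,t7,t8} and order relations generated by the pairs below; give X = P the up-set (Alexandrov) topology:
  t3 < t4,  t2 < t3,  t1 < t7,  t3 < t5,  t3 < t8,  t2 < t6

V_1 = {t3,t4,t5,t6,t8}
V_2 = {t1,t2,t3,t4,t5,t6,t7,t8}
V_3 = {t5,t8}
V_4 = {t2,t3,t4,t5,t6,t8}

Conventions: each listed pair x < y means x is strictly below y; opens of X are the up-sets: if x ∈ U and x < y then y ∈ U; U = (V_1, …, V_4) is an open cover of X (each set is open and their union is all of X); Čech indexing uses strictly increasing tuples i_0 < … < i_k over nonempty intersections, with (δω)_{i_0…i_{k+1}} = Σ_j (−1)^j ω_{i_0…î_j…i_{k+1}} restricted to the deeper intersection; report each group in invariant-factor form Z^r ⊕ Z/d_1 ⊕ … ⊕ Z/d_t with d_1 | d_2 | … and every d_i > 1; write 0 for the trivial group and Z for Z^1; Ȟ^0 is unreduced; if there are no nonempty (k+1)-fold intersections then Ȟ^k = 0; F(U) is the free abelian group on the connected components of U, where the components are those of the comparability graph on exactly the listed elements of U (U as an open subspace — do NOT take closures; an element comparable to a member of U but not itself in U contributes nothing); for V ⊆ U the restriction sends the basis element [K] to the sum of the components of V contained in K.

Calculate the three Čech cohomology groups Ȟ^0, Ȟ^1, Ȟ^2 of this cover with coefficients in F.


intersection data:
  V12={t3,t4,t5,t6,t8} V13={t5,t8} V14={t3,t4,t5,t6,t8} V23={t5,t8} V24={t2,t3,t4,t5,t6,t8} V34={t5,t8}
  V123={t5,t8} V124={t3,t4,t5,t6,t8} V134={t5,t8} V234={t5,t8}
  V1234={t5,t8}
components per intersection:
  V1: {t3,t4,t5,t8} {t6}
  V2: {t1,t7} {t2,t3,t4,t5,t6,t8}
  V3: {t5} {t8}
  V4: {t2,t3,t4,t5,t6,t8}
  V12: {t3,t4,t5,t8} {t6}
  V13: {t5} {t8}
  V14: {t3,t4,t5,t8} {t6}
  V23: {t5} {t8}
  V24: {t2,t3,t4,t5,t6,t8}
  V34: {t5} {t8}
  V123: {t5} {t8}
  V124: {t3,t4,t5,t8} {t6}
  V134: {t5} {t8}
  V234: {t5} {t8}
  V1234: {t5} {t8}
C dims 7,11,8,2; δ0: rk 5, SNF 1^5; δ1: rk 6, SNF 1^6; δ2: rk 2, SNF 1^2
Ȟ^0 = (7 − 5) − 0 = 2, so Ȟ^0 ≅ Z^2
Ȟ^1 = (11 − 6) − 5 = 0, so Ȟ^1 ≅ 0
Ȟ^2 = (8 − 2) − 6 = 0, so Ȟ^2 ≅ 0

Ȟ^0(U;F) ≅ Z^2, Ȟ^1(U;F) ≅ 0 and Ȟ^2(U;F) ≅ 0


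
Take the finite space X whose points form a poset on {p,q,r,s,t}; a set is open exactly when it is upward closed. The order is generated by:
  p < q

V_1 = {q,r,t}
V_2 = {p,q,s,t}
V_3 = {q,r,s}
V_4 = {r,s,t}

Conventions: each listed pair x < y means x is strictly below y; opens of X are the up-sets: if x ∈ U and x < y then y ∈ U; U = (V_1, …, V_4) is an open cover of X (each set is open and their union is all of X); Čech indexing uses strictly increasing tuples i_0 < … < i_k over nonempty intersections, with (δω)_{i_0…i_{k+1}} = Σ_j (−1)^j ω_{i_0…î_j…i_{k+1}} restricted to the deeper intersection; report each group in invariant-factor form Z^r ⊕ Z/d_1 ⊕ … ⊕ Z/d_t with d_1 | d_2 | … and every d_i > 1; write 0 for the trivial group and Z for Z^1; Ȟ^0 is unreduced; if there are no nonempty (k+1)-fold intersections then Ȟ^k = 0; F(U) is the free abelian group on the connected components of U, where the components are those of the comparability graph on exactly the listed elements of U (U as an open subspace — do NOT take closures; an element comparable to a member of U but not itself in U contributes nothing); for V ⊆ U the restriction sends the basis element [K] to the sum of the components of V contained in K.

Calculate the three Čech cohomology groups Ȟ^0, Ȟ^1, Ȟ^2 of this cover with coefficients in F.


nerve simplices:
  V12={q,t} V13={q,r} V14={r,t} V23={q,s} V24={s,t} V34={r,s}
  V123={q} V124={t} V134={r} V234={s}
components per intersection:
  V1: {q} {r} {t}
  V2: {p,q} {s} {t}
  V3: {q} {r} {s}
  V4: {r} {s} {t}
  V12: {q} {t}
  V13: {q} {r}
  V14: {r} {t}
  V23: {q} {s}
  V24: {s} {t}
  V34: {r} {s}
  V123: {q}
  V124: {t}
  V134: {r}
  V234: {s}
C dims 12,12,4; δ0: rk 8, SNF 1^8; δ1: rk 4, SNF 1^4
degree 0: 12−8−0 = 4 → Ȟ^0 ≅ Z^4
degree 1: 12−4−8 = 0 → Ȟ^1 ≅ 0
degree 2: 4−0−4 = 0 → Ȟ^2 ≅ 0

Ȟ^0 = Z^4; Ȟ^1 = 0; Ȟ^2 = 0


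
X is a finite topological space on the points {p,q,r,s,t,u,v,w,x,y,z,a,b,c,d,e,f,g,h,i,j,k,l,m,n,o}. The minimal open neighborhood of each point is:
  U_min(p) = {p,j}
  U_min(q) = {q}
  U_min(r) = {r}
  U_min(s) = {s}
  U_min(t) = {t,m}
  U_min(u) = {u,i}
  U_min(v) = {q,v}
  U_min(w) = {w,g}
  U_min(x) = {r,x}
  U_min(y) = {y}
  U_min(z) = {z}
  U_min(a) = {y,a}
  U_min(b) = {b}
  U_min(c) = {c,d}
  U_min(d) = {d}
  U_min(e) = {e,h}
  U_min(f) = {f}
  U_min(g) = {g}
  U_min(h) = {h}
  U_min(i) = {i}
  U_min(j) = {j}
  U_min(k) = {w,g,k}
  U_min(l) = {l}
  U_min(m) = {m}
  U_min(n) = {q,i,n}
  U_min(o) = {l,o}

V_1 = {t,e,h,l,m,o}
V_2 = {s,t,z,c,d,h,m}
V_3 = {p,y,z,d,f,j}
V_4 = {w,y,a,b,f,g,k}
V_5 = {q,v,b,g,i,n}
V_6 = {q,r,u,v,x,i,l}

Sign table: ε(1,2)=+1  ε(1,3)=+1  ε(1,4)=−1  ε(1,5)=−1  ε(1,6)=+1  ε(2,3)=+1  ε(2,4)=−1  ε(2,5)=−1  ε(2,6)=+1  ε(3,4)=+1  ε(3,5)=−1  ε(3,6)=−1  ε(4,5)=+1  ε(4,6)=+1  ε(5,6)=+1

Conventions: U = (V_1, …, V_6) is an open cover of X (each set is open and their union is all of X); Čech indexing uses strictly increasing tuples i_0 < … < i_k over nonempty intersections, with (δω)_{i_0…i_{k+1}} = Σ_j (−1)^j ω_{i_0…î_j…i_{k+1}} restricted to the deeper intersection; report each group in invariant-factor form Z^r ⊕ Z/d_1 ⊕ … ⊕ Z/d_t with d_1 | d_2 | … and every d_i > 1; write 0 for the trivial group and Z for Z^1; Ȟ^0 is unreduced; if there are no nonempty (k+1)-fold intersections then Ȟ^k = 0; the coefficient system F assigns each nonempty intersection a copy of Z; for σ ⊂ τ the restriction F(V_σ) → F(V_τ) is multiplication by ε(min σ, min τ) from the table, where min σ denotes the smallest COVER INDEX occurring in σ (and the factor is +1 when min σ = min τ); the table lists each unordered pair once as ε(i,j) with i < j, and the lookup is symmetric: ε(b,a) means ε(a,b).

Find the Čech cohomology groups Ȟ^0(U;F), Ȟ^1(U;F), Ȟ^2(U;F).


nonempty overlaps:
  V12={t,h,m} V16={l} V23={z,d} V34={y,f} V45={b,g} V56={q,v,i}
C dims 6,6; δ0: rk 5, SNF 1^5
degree 0: 6−5−0 = 1 → Ȟ^0 ≅ Z
degree 1: 6−0−5 = 1 → Ȟ^1 ≅ Z
degree 2: 0−0−0 = 0 → Ȟ^2 ≅ 0

Ȟ^0 = Z; Ȟ^1 = Z; Ȟ^2 = 0


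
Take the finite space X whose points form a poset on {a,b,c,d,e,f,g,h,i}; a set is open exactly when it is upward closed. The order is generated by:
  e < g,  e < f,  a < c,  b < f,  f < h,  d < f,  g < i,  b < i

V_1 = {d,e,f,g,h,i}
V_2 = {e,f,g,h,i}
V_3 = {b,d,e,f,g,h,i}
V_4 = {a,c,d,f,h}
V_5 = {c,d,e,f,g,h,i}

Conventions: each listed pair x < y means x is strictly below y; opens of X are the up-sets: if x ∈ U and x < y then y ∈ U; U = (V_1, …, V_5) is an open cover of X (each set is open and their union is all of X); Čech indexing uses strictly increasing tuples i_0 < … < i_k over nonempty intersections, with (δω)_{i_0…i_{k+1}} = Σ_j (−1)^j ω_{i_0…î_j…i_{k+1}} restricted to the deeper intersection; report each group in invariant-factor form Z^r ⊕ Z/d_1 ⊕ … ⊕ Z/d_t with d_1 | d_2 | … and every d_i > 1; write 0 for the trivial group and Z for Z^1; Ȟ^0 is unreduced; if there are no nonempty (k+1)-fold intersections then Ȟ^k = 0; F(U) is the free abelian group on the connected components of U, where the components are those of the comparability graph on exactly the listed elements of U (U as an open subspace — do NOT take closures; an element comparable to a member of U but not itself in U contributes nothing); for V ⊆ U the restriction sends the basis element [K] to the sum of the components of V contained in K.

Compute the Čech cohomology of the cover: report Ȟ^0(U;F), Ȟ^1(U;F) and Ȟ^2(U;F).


Ȟ^0 ≅ Z^2; Ȟ^1 ≅ 0; Ȟ^2 ≅ 0

nonempty intersections:
  V12={e,f,g,h,i} V13={d,e,f,g,h,i} V14={d,f,h} V15={d,e,f,g,h,i} V23={e,f,g,h,i} V24={f,h} V25={e,f,g,h,i} V34={d,f,h} V35={d,e,f,g,h,i} V45={c,d,f,h}
  V123={e,f,g,h,i} V124={f,h} V125={e,f,g,h,i} V134={d,f,h} V135={d,e,f,g,h,i} V145={d,f,h} V234={f,h} V235={e,f,g,h,i} V245={f,h} V345={d,f,h}
  V1234={f,h} V1235={e,f,g,h,i} V1245={f,h} V1345={d,f,h} V2345={f,h}
  V12345={f,h}
components per intersection:
  V1: {d,e,f,g,h,i}
  V2: {e,f,g,h,i}
  V3: {b,d,e,f,g,h,i}
  V4: {a,c} {d,f,h}
  V5: {c} {d,e,f,g,h,i}
  V12: {e,f,g,h,i}
  V13: {d,e,f,g,h,i}
  V14: {d,f,h}
  V15: {d,e,f,g,h,i}
  V23: {e,f,g,h,i}
  V24: {f,h}
  V25: {e,f,g,h,i}
  V34: {d,f,h}
  V35: {d,e,f,g,h,i}
  V45: {c} {d,f,h}
  V123: {e,f,g,h,i}
  V124: {f,h}
  V125: {e,f,g,h,i}
  V134: {d,f,h}
  V135: {d,e,f,g,h,i}
  V145: {d,f,h}
  V234: {f,h}
  V235: {e,f,g,h,i}
  V245: {f,h}
  V345: {d,f,h}
  V1234: {f,h}
  V1235: {e,f,g,h,i}
  V1245: {f,h}
  V1345: {d,f,h}
  V2345: {f,h}
  V12345: {f,h}
C dims 7,11,10,5; δ0: rk 5, SNF 1^5; δ1: rk 6, SNF 1^6; δ2: rk 4, SNF 1^4
Ȟ^0: (7−5)−0=2 ⇒ Z^2
Ȟ^1: (11−6)−5=0 ⇒ 0
Ȟ^2: (10−4)−6=0 ⇒ 0


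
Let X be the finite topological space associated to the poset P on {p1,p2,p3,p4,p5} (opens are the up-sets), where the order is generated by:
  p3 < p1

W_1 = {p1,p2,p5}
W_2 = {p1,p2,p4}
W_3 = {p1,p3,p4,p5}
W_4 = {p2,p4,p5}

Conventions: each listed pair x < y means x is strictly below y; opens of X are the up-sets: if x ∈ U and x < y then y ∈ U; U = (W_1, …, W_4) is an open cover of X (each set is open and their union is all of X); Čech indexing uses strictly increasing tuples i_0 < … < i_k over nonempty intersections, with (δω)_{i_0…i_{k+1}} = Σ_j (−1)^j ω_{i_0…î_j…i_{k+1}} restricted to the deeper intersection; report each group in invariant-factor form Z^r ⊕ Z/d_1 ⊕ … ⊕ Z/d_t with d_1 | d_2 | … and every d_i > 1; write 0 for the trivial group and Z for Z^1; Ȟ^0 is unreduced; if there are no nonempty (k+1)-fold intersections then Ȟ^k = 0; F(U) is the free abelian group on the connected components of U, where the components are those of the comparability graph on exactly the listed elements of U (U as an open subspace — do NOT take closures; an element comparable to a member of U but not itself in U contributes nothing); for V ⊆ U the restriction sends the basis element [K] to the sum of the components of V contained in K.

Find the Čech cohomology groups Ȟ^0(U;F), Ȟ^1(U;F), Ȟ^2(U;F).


cover nerve:
  W12={p1,p2} W13={p1,p5} W14={p2,p5} W23={p1,p4} W24={p2,p4} W34={p4,p5}
  W123={p1} W124={p2} W134={p5} W234={p4}
components per intersection:
  W1: {p1} {p2} {p5}
  W2: {p1} {p2} {p4}
  W3: {p1,p3} {p4} {p5}
  W4: {p2} {p4} {p5}
  W12: {p1} {p2}
  W13: {p1} {p5}
  W14: {p2} {p5}
  W23: {p1} {p4}
  W24: {p2} {p4}
  W34: {p4} {p5}
  W123: {p1}
  W124: {p2}
  W134: {p5}
  W234: {p4}
C dims 12,12,4; δ0: rk 8, SNF 1^8; δ1: rk 4, SNF 1^4
Ȟ^0: (12−8)−0=4 ⇒ Z^4
Ȟ^1: (12−4)−8=0 ⇒ 0
Ȟ^2: (4−0)−4=0 ⇒ 0

Ȟ^0 = Z^4, Ȟ^1 = 0 and Ȟ^2 = 0


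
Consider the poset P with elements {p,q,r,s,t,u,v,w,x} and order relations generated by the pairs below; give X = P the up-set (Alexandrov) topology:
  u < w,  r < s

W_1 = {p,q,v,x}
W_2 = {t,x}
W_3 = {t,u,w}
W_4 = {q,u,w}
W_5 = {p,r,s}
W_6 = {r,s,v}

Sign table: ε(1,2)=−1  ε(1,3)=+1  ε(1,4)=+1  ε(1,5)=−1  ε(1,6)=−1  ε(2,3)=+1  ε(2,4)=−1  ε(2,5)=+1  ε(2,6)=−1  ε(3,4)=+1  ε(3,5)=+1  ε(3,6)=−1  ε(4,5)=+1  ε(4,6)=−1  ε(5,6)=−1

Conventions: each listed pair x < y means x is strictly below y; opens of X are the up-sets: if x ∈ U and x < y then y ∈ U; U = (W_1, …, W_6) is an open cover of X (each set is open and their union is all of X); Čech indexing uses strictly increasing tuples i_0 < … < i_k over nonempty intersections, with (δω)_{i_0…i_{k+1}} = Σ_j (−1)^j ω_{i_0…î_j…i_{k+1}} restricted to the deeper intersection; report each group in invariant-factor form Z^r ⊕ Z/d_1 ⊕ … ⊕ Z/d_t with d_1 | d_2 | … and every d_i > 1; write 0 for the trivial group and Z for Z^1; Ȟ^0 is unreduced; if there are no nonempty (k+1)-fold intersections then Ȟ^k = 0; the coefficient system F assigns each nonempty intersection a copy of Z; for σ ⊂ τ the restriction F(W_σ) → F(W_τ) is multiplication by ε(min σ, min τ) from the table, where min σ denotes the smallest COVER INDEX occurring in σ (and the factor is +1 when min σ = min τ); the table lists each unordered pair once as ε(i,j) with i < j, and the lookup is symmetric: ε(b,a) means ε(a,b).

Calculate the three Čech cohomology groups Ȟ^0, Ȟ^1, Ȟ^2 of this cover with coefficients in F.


nerve simplices:
  W12={x} W14={q} W15={p} W16={v} W23={t} W34={u,w} W56={r,s}
C dims 6,7; δ0: rk 6, SNF 1^5·2
degree 0: 6−6−0 = 0 → Ȟ^0 ≅ 0
degree 1: 7−0−6 = 1 plus torsion [2] → Ȟ^1 ≅ Z ⊕ Z/2
degree 2: 0−0−0 = 0 → Ȟ^2 ≅ 0

Ȟ^0 = 0, Ȟ^1 = Z ⊕ Z/2 and Ȟ^2 = 0


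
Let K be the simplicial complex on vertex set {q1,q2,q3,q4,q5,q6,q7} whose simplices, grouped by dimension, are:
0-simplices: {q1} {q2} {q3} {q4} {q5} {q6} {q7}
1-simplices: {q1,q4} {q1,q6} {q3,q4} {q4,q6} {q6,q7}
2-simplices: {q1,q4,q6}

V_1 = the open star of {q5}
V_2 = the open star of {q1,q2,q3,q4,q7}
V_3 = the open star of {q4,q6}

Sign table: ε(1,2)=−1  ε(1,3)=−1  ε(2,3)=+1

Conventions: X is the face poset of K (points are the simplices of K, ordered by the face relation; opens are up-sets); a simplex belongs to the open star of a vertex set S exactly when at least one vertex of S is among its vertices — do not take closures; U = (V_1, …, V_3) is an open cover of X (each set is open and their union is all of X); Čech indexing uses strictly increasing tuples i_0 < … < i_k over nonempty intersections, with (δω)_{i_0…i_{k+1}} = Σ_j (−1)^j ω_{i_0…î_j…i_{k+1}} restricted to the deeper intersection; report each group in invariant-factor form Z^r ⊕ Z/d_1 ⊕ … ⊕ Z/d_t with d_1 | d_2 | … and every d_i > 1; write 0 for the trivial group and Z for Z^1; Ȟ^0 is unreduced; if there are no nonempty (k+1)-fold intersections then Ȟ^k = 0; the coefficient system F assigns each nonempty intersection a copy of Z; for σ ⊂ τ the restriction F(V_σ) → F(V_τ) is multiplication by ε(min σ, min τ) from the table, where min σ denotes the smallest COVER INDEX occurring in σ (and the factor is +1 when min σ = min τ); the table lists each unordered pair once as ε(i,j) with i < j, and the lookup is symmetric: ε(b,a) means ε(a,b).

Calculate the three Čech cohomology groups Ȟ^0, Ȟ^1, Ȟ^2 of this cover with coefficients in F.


Ȟ^0(U;F) ≅ Z^2; Ȟ^1(U;F) ≅ 0; Ȟ^2(U;F) ≅ 0

cover nerve:
  V1={{q5}} V2={{q1},{q2},{q3},{q4},{q7},{q1,q4},{q1,q6},{q3,q4},{q4,q6},{q6,q7},{q1,q4,q6}} V3={{q4},{q6},{q1,q4},{q1,q6},{q3,q4},{q4,q6},{q6,q7},{q1,q4,q6}}
  V23={{q4},{q1,q4},{q1,q6},{q3,q4},{q4,q6},{q6,q7},{q1,q4,q6}}
C dims 3,1; δ0: rk 1, SNF 1^1
Ȟ^0: (3−1)−0=2 ⇒ Z^2
Ȟ^1: (1−0)−1=0 ⇒ 0
Ȟ^2: (0−0)−0=0 ⇒ 0
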